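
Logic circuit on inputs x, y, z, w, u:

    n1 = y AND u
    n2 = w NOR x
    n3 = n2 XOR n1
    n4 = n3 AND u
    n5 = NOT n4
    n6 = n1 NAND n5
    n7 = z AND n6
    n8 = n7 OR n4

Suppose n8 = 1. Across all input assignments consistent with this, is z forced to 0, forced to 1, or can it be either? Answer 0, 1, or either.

either

Both values of z occur among assignments with n8 = 1:
  z=0: x=0, y=0, z=0, w=0, u=1
  z=1: x=0, y=0, z=1, w=0, u=0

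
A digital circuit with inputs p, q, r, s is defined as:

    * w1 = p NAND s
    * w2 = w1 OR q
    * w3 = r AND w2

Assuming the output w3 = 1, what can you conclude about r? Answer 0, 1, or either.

w3 = r AND w2 must be 1, so both r = 1 and w2 = 1.
w2 = w1 OR q must be 1, so at least one of w1, q is 1.
Every assignment with w3 = 1 has r = 1; there are 7 such assignment(s).

1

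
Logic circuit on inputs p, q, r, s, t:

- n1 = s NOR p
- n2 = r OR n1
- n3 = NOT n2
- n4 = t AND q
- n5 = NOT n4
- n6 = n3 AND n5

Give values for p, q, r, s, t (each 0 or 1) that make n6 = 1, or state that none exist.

Check with p=0 q=1 r=0 s=1 t=0:
n1 = s NOR p = 1 NOR 0 = 0
n2 = r OR n1 = 0 OR 0 = 0
n3 = NOT n2 = NOT 0 = 1
n4 = t AND q = 0 AND 1 = 0
n5 = NOT n4 = NOT 0 = 1
n6 = n3 AND n5 = 1 AND 1 = 1
So n6 = 1 as required.

p=0 q=1 r=0 s=1 t=0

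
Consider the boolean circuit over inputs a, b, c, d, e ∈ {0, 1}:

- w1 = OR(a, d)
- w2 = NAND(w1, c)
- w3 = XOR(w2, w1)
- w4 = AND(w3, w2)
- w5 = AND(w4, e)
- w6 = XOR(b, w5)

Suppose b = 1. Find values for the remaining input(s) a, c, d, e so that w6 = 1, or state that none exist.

w6 = XOR(b, w5) must be 1, so b and w5 differ.
Check with b = 1 and a=1, c=1, d=0, e=0:
w1 = OR(a, d) = OR(1, 0) = 1
w2 = NAND(w1, c) = NAND(1, 1) = 0
w3 = XOR(w2, w1) = XOR(0, 1) = 1
w4 = AND(w3, w2) = AND(1, 0) = 0
w5 = AND(w4, e) = AND(0, 0) = 0
w6 = XOR(b, w5) = XOR(1, 0) = 1
So w6 = 1.

a=1, c=1, d=0, e=0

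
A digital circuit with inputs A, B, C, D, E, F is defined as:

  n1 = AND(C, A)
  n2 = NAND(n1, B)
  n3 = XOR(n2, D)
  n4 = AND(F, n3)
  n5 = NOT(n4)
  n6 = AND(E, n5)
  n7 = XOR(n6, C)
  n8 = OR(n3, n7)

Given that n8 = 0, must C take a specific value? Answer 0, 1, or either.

either

Both values of C occur among assignments with n8 = 0:
  C=0: A=0, B=0, C=0, D=1, E=0, F=0
  C=1: A=0, B=0, C=1, D=1, E=1, F=0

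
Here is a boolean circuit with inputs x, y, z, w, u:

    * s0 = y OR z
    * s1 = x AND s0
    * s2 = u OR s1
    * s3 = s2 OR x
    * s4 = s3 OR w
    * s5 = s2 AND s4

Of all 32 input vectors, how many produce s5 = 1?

s5 = s2 AND s4 must be 1, so both s2 = 1 and s4 = 1.
s2 = u OR s1 must be 1, so at least one of u, s1 is 1.
s4 = s3 OR w must be 1, so at least one of s3, w is 1.
Enumerating the 32 input combinations, 22 give s5 = 1 and 10 give s5 = 0.

22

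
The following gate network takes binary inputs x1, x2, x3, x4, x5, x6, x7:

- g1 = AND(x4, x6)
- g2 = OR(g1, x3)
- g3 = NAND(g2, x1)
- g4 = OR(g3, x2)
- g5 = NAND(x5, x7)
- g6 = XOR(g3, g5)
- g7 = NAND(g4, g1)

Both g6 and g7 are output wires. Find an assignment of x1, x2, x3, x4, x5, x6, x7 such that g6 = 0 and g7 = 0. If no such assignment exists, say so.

x1=0 x2=0 x3=0 x4=1 x5=1 x6=1 x7=0

Check with x1=0 x2=0 x3=0 x4=1 x5=1 x6=1 x7=0:
g1 = AND(x4, x6) = AND(1, 1) = 1
g2 = OR(g1, x3) = OR(1, 0) = 1
g3 = NAND(g2, x1) = NAND(1, 0) = 1
g4 = OR(g3, x2) = OR(1, 0) = 1
g5 = NAND(x5, x7) = NAND(1, 0) = 1
g6 = XOR(g3, g5) = XOR(1, 1) = 0
g7 = NAND(g4, g1) = NAND(1, 1) = 0
So g6 = 0 and g7 = 0.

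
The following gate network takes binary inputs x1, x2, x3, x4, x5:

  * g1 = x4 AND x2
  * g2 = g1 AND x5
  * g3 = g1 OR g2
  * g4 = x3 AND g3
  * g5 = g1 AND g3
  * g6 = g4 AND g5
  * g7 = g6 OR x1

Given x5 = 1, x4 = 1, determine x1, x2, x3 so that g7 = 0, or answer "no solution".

Check with x5 = 1, x4 = 1 and x1=0, x2=1, x3=0:
g1 = x4 AND x2 = 1 AND 1 = 1
g2 = g1 AND x5 = 1 AND 1 = 1
g3 = g1 OR g2 = 1 OR 1 = 1
g4 = x3 AND g3 = 0 AND 1 = 0
g5 = g1 AND g3 = 1 AND 1 = 1
g6 = g4 AND g5 = 0 AND 1 = 0
g7 = g6 OR x1 = 0 OR 0 = 0
So g7 = 0.

x1=0, x2=1, x3=0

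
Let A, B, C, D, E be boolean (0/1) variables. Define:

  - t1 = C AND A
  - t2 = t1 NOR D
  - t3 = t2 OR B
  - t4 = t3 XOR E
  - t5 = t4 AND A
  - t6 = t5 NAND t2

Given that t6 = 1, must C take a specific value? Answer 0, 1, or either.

Both values of C occur among assignments with t6 = 1:
  C=0: A=0, B=0, C=0, D=0, E=0
  C=1: A=0, B=0, C=1, D=0, E=0

either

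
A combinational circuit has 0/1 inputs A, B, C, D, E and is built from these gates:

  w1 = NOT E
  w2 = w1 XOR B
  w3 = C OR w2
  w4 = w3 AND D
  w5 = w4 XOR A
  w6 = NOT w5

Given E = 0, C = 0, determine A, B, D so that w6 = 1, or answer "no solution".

w6 = NOT w5 must be 1, so w5 = 0.
Check with E = 0, C = 0 and A=1, B=0, D=1:
w1 = NOT E = NOT 0 = 1
w2 = w1 XOR B = 1 XOR 0 = 1
w3 = C OR w2 = 0 OR 1 = 1
w4 = w3 AND D = 1 AND 1 = 1
w5 = w4 XOR A = 1 XOR 1 = 0
w6 = NOT w5 = NOT 0 = 1
So w6 = 1.

A=1 B=0 D=1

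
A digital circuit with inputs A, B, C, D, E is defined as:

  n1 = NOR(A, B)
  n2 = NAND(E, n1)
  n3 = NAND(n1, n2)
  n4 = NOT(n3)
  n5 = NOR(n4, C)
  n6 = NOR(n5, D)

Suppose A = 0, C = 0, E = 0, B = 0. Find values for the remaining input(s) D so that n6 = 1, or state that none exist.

D=0

n6 = NOR(n5, D) must be 1, so both n5 = 0 and D = 0.
n5 = NOR(n4, C) must be 0, so at least one of n4, C is 1.
Check with A = 0, C = 0, E = 0, B = 0 and D=0:
n1 = NOR(A, B) = NOR(0, 0) = 1
n2 = NAND(E, n1) = NAND(0, 1) = 1
n3 = NAND(n1, n2) = NAND(1, 1) = 0
n4 = NOT(n3) = NOT 0 = 1
n5 = NOR(n4, C) = NOR(1, 0) = 0
n6 = NOR(n5, D) = NOR(0, 0) = 1
So n6 = 1.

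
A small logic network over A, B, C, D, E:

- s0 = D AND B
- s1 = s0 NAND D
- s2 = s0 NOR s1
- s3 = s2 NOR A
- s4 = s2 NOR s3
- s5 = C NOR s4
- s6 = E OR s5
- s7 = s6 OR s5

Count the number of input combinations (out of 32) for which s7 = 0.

12

s7 = s6 OR s5 must be 0, so both s6 = 0 and s5 = 0.
s6 = E OR s5 must be 0, so both E = 0 and s5 = 0.
Enumerating the 32 input combinations, 12 give s7 = 0 and 20 give s7 = 1.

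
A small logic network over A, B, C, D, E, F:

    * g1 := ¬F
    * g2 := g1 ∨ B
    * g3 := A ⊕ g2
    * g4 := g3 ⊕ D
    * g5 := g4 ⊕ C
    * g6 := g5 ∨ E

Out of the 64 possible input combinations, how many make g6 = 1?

g6 = g5 ∨ E must be 1, so at least one of g5, E is 1.
Enumerating the 64 input combinations, 48 give g6 = 1 and 16 give g6 = 0.

48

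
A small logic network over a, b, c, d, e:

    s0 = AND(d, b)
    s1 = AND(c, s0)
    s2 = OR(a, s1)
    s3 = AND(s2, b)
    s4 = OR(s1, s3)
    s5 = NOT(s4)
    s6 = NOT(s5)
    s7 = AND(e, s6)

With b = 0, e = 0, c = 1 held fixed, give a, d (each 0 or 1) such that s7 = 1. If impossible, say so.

With b = 0, e = 0, c = 1 fixed, none of the 4 settings of a, d give s7 = 1.
For example, with a=0, d=1:
s0 = AND(d, b) = AND(1, 0) = 0
s1 = AND(c, s0) = AND(1, 0) = 0
s2 = OR(a, s1) = OR(0, 0) = 0
s3 = AND(s2, b) = AND(0, 0) = 0
s4 = OR(s1, s3) = OR(0, 0) = 0
s5 = NOT(s4) = NOT 0 = 1
s6 = NOT(s5) = NOT 1 = 0
s7 = AND(e, s6) = AND(0, 0) = 0
giving s7 = 0 ≠ 1.

no solution exists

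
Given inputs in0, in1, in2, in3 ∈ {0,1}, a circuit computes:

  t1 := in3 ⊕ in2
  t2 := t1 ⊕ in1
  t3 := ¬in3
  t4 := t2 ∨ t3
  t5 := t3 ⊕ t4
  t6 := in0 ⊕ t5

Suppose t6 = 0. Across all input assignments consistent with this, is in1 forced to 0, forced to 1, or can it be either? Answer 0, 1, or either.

Both values of in1 occur among assignments with t6 = 0:
  in1=0: in0=0, in1=0, in2=0, in3=0
  in1=1: in0=0, in1=1, in2=0, in3=0

either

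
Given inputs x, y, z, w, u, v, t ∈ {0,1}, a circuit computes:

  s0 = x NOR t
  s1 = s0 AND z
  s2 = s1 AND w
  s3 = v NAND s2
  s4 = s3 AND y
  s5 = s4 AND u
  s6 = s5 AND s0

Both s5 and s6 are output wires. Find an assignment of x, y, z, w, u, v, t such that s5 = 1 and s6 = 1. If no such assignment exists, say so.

x=0 y=1 z=0 w=1 u=1 v=1 t=0

Check with x=0 y=1 z=0 w=1 u=1 v=1 t=0:
s0 = x NOR t = 0 NOR 0 = 1
s1 = s0 AND z = 1 AND 0 = 0
s2 = s1 AND w = 0 AND 1 = 0
s3 = v NAND s2 = 1 NAND 0 = 1
s4 = s3 AND y = 1 AND 1 = 1
s5 = s4 AND u = 1 AND 1 = 1
s6 = s5 AND s0 = 1 AND 1 = 1
So s5 = 1 and s6 = 1.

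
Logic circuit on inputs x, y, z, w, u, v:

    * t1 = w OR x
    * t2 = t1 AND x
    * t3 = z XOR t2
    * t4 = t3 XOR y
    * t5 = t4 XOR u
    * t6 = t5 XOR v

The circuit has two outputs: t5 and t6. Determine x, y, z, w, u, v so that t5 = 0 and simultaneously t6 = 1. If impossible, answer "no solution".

Check with x=1, y=0, z=0, w=1, u=1, v=1:
t1 = w OR x = 1 OR 1 = 1
t2 = t1 AND x = 1 AND 1 = 1
t3 = z XOR t2 = 0 XOR 1 = 1
t4 = t3 XOR y = 1 XOR 0 = 1
t5 = t4 XOR u = 1 XOR 1 = 0
t6 = t5 XOR v = 0 XOR 1 = 1
So t5 = 0 and t6 = 1.

x=1, y=0, z=0, w=1, u=1, v=1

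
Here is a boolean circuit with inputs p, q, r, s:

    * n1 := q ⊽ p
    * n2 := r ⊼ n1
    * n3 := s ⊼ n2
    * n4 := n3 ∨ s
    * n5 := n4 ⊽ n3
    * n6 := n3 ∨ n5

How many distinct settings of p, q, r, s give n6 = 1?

9

n6 = n3 ∨ n5 must be 1, so at least one of n3, n5 is 1.
Enumerating the 16 input combinations, 9 give n6 = 1 and 7 give n6 = 0.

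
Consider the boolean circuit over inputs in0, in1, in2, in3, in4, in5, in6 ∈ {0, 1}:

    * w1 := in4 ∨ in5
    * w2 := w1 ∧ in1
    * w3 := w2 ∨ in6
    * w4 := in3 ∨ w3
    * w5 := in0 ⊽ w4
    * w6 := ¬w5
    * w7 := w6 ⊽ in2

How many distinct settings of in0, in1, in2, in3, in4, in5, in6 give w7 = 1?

5

w7 = w6 ⊽ in2 must be 1, so both w6 = 0 and in2 = 0.
w6 = ¬w5 must be 0, so w5 = 1.
Satisfying assignments:
  in0=0, in1=0, in2=0, in3=0, in4=0, in5=0, in6=0
  in0=0, in1=0, in2=0, in3=0, in4=0, in5=1, in6=0
  in0=0, in1=0, in2=0, in3=0, in4=1, in5=0, in6=0
  in0=0, in1=0, in2=0, in3=0, in4=1, in5=1, in6=0
  in0=0, in1=1, in2=0, in3=0, in4=0, in5=0, in6=0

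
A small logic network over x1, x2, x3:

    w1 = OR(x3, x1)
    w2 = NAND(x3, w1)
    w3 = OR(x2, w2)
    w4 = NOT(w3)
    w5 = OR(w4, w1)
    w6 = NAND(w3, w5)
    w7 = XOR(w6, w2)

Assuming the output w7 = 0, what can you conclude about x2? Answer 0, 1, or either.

Both values of x2 occur among assignments with w7 = 0:
  x2=0: x1=0, x2=0, x3=0
  x2=1: x1=0, x2=1, x3=0

either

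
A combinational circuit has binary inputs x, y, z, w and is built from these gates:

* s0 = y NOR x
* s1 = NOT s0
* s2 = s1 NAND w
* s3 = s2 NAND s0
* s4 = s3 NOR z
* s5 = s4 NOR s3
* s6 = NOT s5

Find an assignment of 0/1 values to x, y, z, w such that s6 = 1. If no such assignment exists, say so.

x=0 y=1 z=1 w=0

s6 = NOT s5 must be 1, so s5 = 0.
Check with x=0 y=1 z=1 w=0:
s0 = y NOR x = 1 NOR 0 = 0
s1 = NOT s0 = NOT 0 = 1
s2 = s1 NAND w = 1 NAND 0 = 1
s3 = s2 NAND s0 = 1 NAND 0 = 1
s4 = s3 NOR z = 1 NOR 1 = 0
s5 = s4 NOR s3 = 0 NOR 1 = 0
s6 = NOT s5 = NOT 0 = 1
So s6 = 1 as required.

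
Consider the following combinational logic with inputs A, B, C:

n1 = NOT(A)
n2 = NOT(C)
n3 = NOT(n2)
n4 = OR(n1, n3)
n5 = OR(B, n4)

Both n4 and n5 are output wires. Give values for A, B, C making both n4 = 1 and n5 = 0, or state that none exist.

no solution exists

Across all 8 input combinations, none give both n4 = 1 and n5 = 0.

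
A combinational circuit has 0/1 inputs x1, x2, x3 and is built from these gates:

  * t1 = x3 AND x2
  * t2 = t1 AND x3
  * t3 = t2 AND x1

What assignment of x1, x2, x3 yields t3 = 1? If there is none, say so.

x1=1, x2=1, x3=1

t3 = t2 AND x1 must be 1, so both t2 = 1 and x1 = 1.
t2 = t1 AND x3 must be 1, so both t1 = 1 and x3 = 1.
t1 = x3 AND x2 must be 1, so both x3 = 1 and x2 = 1.
Check with x1=1, x2=1, x3=1:
t1 = x3 AND x2 = 1 AND 1 = 1
t2 = t1 AND x3 = 1 AND 1 = 1
t3 = t2 AND x1 = 1 AND 1 = 1
So t3 = 1 as required.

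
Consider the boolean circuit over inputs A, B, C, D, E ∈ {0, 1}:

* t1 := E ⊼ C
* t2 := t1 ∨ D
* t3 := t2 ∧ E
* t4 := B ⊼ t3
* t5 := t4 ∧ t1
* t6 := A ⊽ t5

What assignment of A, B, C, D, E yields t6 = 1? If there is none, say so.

t6 = A ⊽ t5 must be 1, so both A = 0 and t5 = 0.
t5 = t4 ∧ t1 must be 0, so at least one of t4, t1 is 0.
Check with A=0 B=1 C=0 D=0 E=1:
t1 = E ⊼ C = 1 ⊼ 0 = 1
t2 = t1 ∨ D = 1 ∨ 0 = 1
t3 = t2 ∧ E = 1 ∧ 1 = 1
t4 = B ⊼ t3 = 1 ⊼ 1 = 0
t5 = t4 ∧ t1 = 0 ∧ 1 = 0
t6 = A ⊽ t5 = 0 ⊽ 0 = 1
So t6 = 1 as required.

A=0 B=1 C=0 D=0 E=1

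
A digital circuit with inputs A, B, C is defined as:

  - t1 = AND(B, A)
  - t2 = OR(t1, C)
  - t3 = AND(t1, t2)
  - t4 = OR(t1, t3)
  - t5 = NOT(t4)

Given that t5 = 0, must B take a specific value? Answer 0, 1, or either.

t5 = NOT(t4) must be 0, so t4 = 1.
Every assignment with t5 = 0 has B = 1; there are 2 such assignment(s).
  A=1, B=1, C=0
  A=1, B=1, C=1

1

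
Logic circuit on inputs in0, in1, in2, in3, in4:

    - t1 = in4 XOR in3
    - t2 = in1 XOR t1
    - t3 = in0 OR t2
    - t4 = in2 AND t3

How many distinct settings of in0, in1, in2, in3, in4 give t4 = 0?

20

t4 = in2 AND t3 must be 0, so at least one of in2, t3 is 0.
Enumerating the 32 input combinations, 20 give t4 = 0 and 12 give t4 = 1.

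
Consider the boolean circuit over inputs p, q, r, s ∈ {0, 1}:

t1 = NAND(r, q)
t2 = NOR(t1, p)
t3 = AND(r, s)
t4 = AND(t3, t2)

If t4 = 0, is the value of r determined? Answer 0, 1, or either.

either

Both values of r occur among assignments with t4 = 0:
  r=0: p=0, q=0, r=0, s=0
  r=1: p=0, q=0, r=1, s=0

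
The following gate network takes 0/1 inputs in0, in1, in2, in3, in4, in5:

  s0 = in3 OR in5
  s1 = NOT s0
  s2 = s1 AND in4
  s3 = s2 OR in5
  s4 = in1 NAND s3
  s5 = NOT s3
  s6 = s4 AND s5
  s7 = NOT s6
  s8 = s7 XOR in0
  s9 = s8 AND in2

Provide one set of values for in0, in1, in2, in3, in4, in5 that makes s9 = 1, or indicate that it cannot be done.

in0=0, in1=0, in2=1, in3=1, in4=0, in5=1

s9 = s8 AND in2 must be 1, so both s8 = 1 and in2 = 1.
Check with in0=0, in1=0, in2=1, in3=1, in4=0, in5=1:
s0 = in3 OR in5 = 1 OR 1 = 1
s1 = NOT s0 = NOT 1 = 0
s2 = s1 AND in4 = 0 AND 0 = 0
s3 = s2 OR in5 = 0 OR 1 = 1
s4 = in1 NAND s3 = 0 NAND 1 = 1
s5 = NOT s3 = NOT 1 = 0
s6 = s4 AND s5 = 1 AND 0 = 0
s7 = NOT s6 = NOT 0 = 1
s8 = s7 XOR in0 = 1 XOR 0 = 1
s9 = s8 AND in2 = 1 AND 1 = 1
So s9 = 1 as required.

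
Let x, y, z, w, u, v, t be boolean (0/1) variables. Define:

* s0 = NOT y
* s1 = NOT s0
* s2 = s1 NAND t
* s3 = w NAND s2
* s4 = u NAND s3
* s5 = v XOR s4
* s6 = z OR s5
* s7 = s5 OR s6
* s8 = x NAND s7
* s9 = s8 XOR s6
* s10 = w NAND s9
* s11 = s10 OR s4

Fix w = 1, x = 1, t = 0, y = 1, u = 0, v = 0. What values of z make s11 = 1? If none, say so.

s11 = s10 OR s4 must be 1, so at least one of s10, s4 is 1.
Check with w = 1, x = 1, t = 0, y = 1, u = 0, v = 0 and z=1:
s0 = NOT y = NOT 1 = 0
s1 = NOT s0 = NOT 0 = 1
s2 = s1 NAND t = 1 NAND 0 = 1
s3 = w NAND s2 = 1 NAND 1 = 0
s4 = u NAND s3 = 0 NAND 0 = 1
s5 = v XOR s4 = 0 XOR 1 = 1
s6 = z OR s5 = 1 OR 1 = 1
s7 = s5 OR s6 = 1 OR 1 = 1
s8 = x NAND s7 = 1 NAND 1 = 0
s9 = s8 XOR s6 = 0 XOR 1 = 1
s10 = w NAND s9 = 1 NAND 1 = 0
s11 = s10 OR s4 = 0 OR 1 = 1
So s11 = 1.

z=1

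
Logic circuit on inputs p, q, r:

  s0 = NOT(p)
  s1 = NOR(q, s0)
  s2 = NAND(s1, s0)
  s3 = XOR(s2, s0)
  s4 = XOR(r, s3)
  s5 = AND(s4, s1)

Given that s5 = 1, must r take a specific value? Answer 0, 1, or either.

s5 = AND(s4, s1) must be 1, so both s4 = 1 and s1 = 1.
s4 = XOR(r, s3) must be 1, so r and s3 differ.
Every assignment with s5 = 1 has r = 0; there are 1 such assignment(s).
  p=1, q=0, r=0

0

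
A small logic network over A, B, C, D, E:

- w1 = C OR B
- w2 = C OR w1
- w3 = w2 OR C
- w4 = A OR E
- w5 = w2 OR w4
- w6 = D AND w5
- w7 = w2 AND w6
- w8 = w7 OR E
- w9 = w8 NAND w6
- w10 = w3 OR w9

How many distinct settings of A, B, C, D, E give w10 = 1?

30

w10 = w3 OR w9 must be 1, so at least one of w3, w9 is 1.
Enumerating the 32 input combinations, 30 give w10 = 1 and 2 give w10 = 0.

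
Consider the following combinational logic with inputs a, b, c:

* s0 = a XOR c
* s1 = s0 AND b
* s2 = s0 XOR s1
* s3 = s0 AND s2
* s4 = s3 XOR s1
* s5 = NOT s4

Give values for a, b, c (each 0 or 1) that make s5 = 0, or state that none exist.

s5 = NOT s4 must be 0, so s4 = 1.
s4 = s3 XOR s1 must be 1, so s3 and s1 differ.
Check with a=1 b=0 c=0:
s0 = a XOR c = 1 XOR 0 = 1
s1 = s0 AND b = 1 AND 0 = 0
s2 = s0 XOR s1 = 1 XOR 0 = 1
s3 = s0 AND s2 = 1 AND 1 = 1
s4 = s3 XOR s1 = 1 XOR 0 = 1
s5 = NOT s4 = NOT 1 = 0
So s5 = 0 as required.

a=1 b=0 c=0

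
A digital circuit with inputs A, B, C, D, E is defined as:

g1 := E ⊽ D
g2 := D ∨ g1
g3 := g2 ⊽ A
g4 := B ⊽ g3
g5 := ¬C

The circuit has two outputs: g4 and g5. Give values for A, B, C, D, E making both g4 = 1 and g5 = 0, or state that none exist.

Check with A=1 B=0 C=1 D=1 E=0:
g1 = E ⊽ D = 0 ⊽ 1 = 0
g2 = D ∨ g1 = 1 ∨ 0 = 1
g3 = g2 ⊽ A = 1 ⊽ 1 = 0
g4 = B ⊽ g3 = 0 ⊽ 0 = 1
g5 = ¬C = ¬1 = 0
So g4 = 1 and g5 = 0.

A=1 B=0 C=1 D=1 E=0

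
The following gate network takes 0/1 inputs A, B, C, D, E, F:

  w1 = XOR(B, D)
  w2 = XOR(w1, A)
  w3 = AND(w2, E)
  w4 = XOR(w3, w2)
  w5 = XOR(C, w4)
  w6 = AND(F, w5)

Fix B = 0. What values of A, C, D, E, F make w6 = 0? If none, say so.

A=0 C=0 D=0 E=1 F=0

Check with B = 0 and A=0, C=0, D=0, E=1, F=0:
w1 = XOR(B, D) = XOR(0, 0) = 0
w2 = XOR(w1, A) = XOR(0, 0) = 0
w3 = AND(w2, E) = AND(0, 1) = 0
w4 = XOR(w3, w2) = XOR(0, 0) = 0
w5 = XOR(C, w4) = XOR(0, 0) = 0
w6 = AND(F, w5) = AND(0, 0) = 0
So w6 = 0.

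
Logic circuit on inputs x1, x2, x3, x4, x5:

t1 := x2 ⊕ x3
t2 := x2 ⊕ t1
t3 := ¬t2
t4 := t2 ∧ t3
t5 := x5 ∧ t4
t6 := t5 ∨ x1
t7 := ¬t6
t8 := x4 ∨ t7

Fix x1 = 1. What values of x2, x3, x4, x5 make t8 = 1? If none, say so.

x2=1, x3=1, x4=1, x5=0

Check with x1 = 1 and x2=1, x3=1, x4=1, x5=0:
t1 = x2 ⊕ x3 = 1 ⊕ 1 = 0
t2 = x2 ⊕ t1 = 1 ⊕ 0 = 1
t3 = ¬t2 = ¬1 = 0
t4 = t2 ∧ t3 = 1 ∧ 0 = 0
t5 = x5 ∧ t4 = 0 ∧ 0 = 0
t6 = t5 ∨ x1 = 0 ∨ 1 = 1
t7 = ¬t6 = ¬1 = 0
t8 = x4 ∨ t7 = 1 ∨ 0 = 1
So t8 = 1.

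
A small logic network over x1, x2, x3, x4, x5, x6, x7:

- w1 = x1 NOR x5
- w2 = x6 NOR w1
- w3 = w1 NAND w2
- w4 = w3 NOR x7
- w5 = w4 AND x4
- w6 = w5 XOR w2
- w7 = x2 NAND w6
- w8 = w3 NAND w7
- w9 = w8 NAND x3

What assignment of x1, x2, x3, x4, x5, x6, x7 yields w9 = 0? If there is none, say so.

x1=1, x2=1, x3=1, x4=1, x5=1, x6=0, x7=0

w9 = w8 NAND x3 must be 0, so both w8 = 1 and x3 = 1.
Check with x1=1, x2=1, x3=1, x4=1, x5=1, x6=0, x7=0:
w1 = x1 NOR x5 = 1 NOR 1 = 0
w2 = x6 NOR w1 = 0 NOR 0 = 1
w3 = w1 NAND w2 = 0 NAND 1 = 1
w4 = w3 NOR x7 = 1 NOR 0 = 0
w5 = w4 AND x4 = 0 AND 1 = 0
w6 = w5 XOR w2 = 0 XOR 1 = 1
w7 = x2 NAND w6 = 1 NAND 1 = 0
w8 = w3 NAND w7 = 1 NAND 0 = 1
w9 = w8 NAND x3 = 1 NAND 1 = 0
So w9 = 0 as required.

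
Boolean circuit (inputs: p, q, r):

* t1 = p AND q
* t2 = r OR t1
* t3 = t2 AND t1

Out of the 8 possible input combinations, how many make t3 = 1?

2

t3 = t2 AND t1 must be 1, so both t2 = 1 and t1 = 1.
t2 = r OR t1 must be 1, so at least one of r, t1 is 1.
t1 = p AND q must be 1, so both p = 1 and q = 1.
Satisfying assignments:
  p=1, q=1, r=0
  p=1, q=1, r=1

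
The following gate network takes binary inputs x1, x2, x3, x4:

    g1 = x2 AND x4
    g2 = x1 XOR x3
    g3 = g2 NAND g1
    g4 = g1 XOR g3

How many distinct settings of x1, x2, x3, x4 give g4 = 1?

g4 = g1 XOR g3 must be 1, so g1 and g3 differ.
Enumerating the 16 input combinations, 14 give g4 = 1 and 2 give g4 = 0.

14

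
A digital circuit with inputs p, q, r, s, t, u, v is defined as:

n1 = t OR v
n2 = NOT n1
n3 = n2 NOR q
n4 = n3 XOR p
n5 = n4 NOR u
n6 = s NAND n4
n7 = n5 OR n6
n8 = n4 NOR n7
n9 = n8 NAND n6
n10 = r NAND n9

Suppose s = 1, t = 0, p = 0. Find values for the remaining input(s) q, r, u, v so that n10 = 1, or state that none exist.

q=1, r=0, u=1, v=0

n10 = r NAND n9 must be 1, so at least one of r, n9 is 0.
Check with s = 1, t = 0, p = 0 and q=1, r=0, u=1, v=0:
n1 = t OR v = 0 OR 0 = 0
n2 = NOT n1 = NOT 0 = 1
n3 = n2 NOR q = 1 NOR 1 = 0
n4 = n3 XOR p = 0 XOR 0 = 0
n5 = n4 NOR u = 0 NOR 1 = 0
n6 = s NAND n4 = 1 NAND 0 = 1
n7 = n5 OR n6 = 0 OR 1 = 1
n8 = n4 NOR n7 = 0 NOR 1 = 0
n9 = n8 NAND n6 = 0 NAND 1 = 1
n10 = r NAND n9 = 0 NAND 1 = 1
So n10 = 1.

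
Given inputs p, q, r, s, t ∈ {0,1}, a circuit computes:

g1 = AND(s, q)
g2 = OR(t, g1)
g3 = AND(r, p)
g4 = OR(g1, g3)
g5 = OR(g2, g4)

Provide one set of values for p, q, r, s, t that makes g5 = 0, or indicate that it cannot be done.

g5 = OR(g2, g4) must be 0, so both g2 = 0 and g4 = 0.
g2 = OR(t, g1) must be 0, so both t = 0 and g1 = 0.
g4 = OR(g1, g3) must be 0, so both g1 = 0 and g3 = 0.
Check with p=0, q=0, r=1, s=1, t=0:
g1 = AND(s, q) = AND(1, 0) = 0
g2 = OR(t, g1) = OR(0, 0) = 0
g3 = AND(r, p) = AND(1, 0) = 0
g4 = OR(g1, g3) = OR(0, 0) = 0
g5 = OR(g2, g4) = OR(0, 0) = 0
So g5 = 0 as required.

p=0, q=0, r=1, s=1, t=0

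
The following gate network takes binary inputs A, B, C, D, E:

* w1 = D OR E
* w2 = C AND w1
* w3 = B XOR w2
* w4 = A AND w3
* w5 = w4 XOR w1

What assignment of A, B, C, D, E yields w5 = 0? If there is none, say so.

Check with A=1, B=0, C=0, D=0, E=0:
w1 = D OR E = 0 OR 0 = 0
w2 = C AND w1 = 0 AND 0 = 0
w3 = B XOR w2 = 0 XOR 0 = 0
w4 = A AND w3 = 1 AND 0 = 0
w5 = w4 XOR w1 = 0 XOR 0 = 0
So w5 = 0 as required.

A=1, B=0, C=0, D=0, E=0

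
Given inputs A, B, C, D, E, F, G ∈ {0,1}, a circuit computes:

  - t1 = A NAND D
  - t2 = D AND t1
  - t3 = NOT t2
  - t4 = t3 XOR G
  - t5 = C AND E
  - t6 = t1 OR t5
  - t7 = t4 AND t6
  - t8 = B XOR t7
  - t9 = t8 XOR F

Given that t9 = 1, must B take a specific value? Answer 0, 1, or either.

either

Both values of B occur among assignments with t9 = 1:
  B=0: A=0, B=0, C=0, D=0, E=0, F=0, G=0
  B=1: A=0, B=1, C=0, D=0, E=0, F=0, G=1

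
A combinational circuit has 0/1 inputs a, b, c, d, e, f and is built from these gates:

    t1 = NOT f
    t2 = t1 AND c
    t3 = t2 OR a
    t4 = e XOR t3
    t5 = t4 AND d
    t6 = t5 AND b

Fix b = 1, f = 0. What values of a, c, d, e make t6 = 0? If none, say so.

Check with b = 1, f = 0 and a=0, c=0, d=1, e=0:
t1 = NOT f = NOT 0 = 1
t2 = t1 AND c = 1 AND 0 = 0
t3 = t2 OR a = 0 OR 0 = 0
t4 = e XOR t3 = 0 XOR 0 = 0
t5 = t4 AND d = 0 AND 1 = 0
t6 = t5 AND b = 0 AND 1 = 0
So t6 = 0.

a=0 c=0 d=1 e=0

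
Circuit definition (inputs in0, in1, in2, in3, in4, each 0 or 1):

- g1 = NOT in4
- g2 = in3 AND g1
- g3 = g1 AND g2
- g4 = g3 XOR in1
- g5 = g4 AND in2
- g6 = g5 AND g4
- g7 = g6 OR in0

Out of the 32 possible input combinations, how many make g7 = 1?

20

g7 = g6 OR in0 must be 1, so at least one of g6, in0 is 1.
Enumerating the 32 input combinations, 20 give g7 = 1 and 12 give g7 = 0.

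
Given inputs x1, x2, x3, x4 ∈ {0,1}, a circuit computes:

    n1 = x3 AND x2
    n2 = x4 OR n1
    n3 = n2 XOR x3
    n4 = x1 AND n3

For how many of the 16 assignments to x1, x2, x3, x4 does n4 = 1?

n4 = x1 AND n3 must be 1, so both x1 = 1 and n3 = 1.
Satisfying assignments:
  x1=1, x2=0, x3=0, x4=1
  x1=1, x2=0, x3=1, x4=0
  x1=1, x2=1, x3=0, x4=1

3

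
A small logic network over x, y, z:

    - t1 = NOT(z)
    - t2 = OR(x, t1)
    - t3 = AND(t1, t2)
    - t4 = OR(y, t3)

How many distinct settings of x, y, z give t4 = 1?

6

t4 = OR(y, t3) must be 1, so at least one of y, t3 is 1.
Enumerating the 8 input combinations, 6 give t4 = 1 and 2 give t4 = 0.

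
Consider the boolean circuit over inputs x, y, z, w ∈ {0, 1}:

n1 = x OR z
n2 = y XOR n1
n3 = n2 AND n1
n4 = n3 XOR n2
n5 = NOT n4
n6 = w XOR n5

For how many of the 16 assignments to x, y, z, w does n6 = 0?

8

n6 = w XOR n5 must be 0, so w and n5 are equal.
Enumerating the 16 input combinations, 8 give n6 = 0 and 8 give n6 = 1.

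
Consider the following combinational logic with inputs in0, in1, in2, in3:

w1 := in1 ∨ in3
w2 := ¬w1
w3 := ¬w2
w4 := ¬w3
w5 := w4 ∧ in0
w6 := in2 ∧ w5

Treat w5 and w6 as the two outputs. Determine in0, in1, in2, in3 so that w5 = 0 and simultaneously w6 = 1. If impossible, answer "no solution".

no solution exists

Across all 16 input combinations, none give both w5 = 0 and w6 = 1.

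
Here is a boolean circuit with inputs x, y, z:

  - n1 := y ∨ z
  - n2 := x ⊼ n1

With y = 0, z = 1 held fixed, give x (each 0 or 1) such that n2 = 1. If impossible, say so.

Check with y = 0, z = 1 and x=0:
n1 = y ∨ z = 0 ∨ 1 = 1
n2 = x ⊼ n1 = 0 ⊼ 1 = 1
So n2 = 1.

x=0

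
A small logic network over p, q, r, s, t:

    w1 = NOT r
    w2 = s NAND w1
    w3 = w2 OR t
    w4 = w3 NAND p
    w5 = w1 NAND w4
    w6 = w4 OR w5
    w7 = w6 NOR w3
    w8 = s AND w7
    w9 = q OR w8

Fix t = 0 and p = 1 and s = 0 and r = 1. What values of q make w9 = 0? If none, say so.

q=0

Check with t = 0 and p = 1 and s = 0 and r = 1 and q=0:
w1 = NOT r = NOT 1 = 0
w2 = s NAND w1 = 0 NAND 0 = 1
w3 = w2 OR t = 1 OR 0 = 1
w4 = w3 NAND p = 1 NAND 1 = 0
w5 = w1 NAND w4 = 0 NAND 0 = 1
w6 = w4 OR w5 = 0 OR 1 = 1
w7 = w6 NOR w3 = 1 NOR 1 = 0
w8 = s AND w7 = 0 AND 0 = 0
w9 = q OR w8 = 0 OR 0 = 0
So w9 = 0.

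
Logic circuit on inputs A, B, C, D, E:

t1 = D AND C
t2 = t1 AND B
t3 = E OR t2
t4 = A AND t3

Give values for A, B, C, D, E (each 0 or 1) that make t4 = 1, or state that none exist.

A=1, B=0, C=0, D=1, E=1

t4 = A AND t3 must be 1, so both A = 1 and t3 = 1.
t3 = E OR t2 must be 1, so at least one of E, t2 is 1.
Check with A=1, B=0, C=0, D=1, E=1:
t1 = D AND C = 1 AND 0 = 0
t2 = t1 AND B = 0 AND 0 = 0
t3 = E OR t2 = 1 OR 0 = 1
t4 = A AND t3 = 1 AND 1 = 1
So t4 = 1 as required.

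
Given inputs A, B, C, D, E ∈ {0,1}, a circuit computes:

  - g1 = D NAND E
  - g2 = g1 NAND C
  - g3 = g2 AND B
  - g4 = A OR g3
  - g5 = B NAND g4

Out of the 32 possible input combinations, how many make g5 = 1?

19

g5 = B NAND g4 must be 1, so at least one of B, g4 is 0.
Enumerating the 32 input combinations, 19 give g5 = 1 and 13 give g5 = 0.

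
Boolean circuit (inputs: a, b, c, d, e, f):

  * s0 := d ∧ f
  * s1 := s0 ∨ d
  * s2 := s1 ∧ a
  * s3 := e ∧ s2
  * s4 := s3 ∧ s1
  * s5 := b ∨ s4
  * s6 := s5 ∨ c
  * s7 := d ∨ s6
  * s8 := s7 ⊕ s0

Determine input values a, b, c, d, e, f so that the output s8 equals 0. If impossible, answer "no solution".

a=1, b=0, c=1, d=1, e=1, f=1

s8 = s7 ⊕ s0 must be 0, so s7 and s0 are equal.
Check with a=1, b=0, c=1, d=1, e=1, f=1:
s0 = d ∧ f = 1 ∧ 1 = 1
s1 = s0 ∨ d = 1 ∨ 1 = 1
s2 = s1 ∧ a = 1 ∧ 1 = 1
s3 = e ∧ s2 = 1 ∧ 1 = 1
s4 = s3 ∧ s1 = 1 ∧ 1 = 1
s5 = b ∨ s4 = 0 ∨ 1 = 1
s6 = s5 ∨ c = 1 ∨ 1 = 1
s7 = d ∨ s6 = 1 ∨ 1 = 1
s8 = s7 ⊕ s0 = 1 ⊕ 1 = 0
So s8 = 0 as required.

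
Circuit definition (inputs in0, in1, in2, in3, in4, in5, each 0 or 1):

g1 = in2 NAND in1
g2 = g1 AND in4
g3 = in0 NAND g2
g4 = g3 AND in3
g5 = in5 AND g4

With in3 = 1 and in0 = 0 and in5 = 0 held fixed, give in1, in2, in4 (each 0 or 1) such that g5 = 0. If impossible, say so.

in1=0, in2=0, in4=0

Check with in3 = 1 and in0 = 0 and in5 = 0 and in1=0, in2=0, in4=0:
g1 = in2 NAND in1 = 0 NAND 0 = 1
g2 = g1 AND in4 = 1 AND 0 = 0
g3 = in0 NAND g2 = 0 NAND 0 = 1
g4 = g3 AND in3 = 1 AND 1 = 1
g5 = in5 AND g4 = 0 AND 1 = 0
So g5 = 0.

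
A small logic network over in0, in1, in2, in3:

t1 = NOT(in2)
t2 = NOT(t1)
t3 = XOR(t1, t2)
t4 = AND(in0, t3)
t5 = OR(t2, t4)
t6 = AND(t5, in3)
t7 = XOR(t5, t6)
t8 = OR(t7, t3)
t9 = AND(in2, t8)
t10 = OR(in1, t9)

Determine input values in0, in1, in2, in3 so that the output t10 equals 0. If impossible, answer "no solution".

in0=0 in1=0 in2=0 in3=0

Check with in0=0 in1=0 in2=0 in3=0:
t1 = NOT(in2) = NOT 0 = 1
t2 = NOT(t1) = NOT 1 = 0
t3 = XOR(t1, t2) = XOR(1, 0) = 1
t4 = AND(in0, t3) = AND(0, 1) = 0
t5 = OR(t2, t4) = OR(0, 0) = 0
t6 = AND(t5, in3) = AND(0, 0) = 0
t7 = XOR(t5, t6) = XOR(0, 0) = 0
t8 = OR(t7, t3) = OR(0, 1) = 1
t9 = AND(in2, t8) = AND(0, 1) = 0
t10 = OR(in1, t9) = OR(0, 0) = 0
So t10 = 0 as required.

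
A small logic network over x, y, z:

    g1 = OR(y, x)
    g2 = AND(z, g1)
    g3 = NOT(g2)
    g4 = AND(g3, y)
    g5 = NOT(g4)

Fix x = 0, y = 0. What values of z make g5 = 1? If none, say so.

Check with x = 0, y = 0 and z=1:
g1 = OR(y, x) = OR(0, 0) = 0
g2 = AND(z, g1) = AND(1, 0) = 0
g3 = NOT(g2) = NOT 0 = 1
g4 = AND(g3, y) = AND(1, 0) = 0
g5 = NOT(g4) = NOT 0 = 1
So g5 = 1.

z=1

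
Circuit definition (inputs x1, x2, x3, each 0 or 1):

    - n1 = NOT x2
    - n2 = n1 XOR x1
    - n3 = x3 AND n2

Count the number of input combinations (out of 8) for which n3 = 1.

n3 = x3 AND n2 must be 1, so both x3 = 1 and n2 = 1.
Satisfying assignments:
  x1=0, x2=0, x3=1
  x1=1, x2=1, x3=1

2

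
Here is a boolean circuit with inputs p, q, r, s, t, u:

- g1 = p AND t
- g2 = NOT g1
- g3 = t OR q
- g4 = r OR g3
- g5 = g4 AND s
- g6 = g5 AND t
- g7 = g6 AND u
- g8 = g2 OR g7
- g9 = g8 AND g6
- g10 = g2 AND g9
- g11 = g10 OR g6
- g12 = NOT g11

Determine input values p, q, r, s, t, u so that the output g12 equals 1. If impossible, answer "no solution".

p=0, q=1, r=0, s=0, t=0, u=0

g12 = NOT g11 must be 1, so g11 = 0.
g11 = g10 OR g6 must be 0, so both g10 = 0 and g6 = 0.
g10 = g2 AND g9 must be 0, so at least one of g2, g9 is 0.
Check with p=0, q=1, r=0, s=0, t=0, u=0:
g1 = p AND t = 0 AND 0 = 0
g2 = NOT g1 = NOT 0 = 1
g3 = t OR q = 0 OR 1 = 1
g4 = r OR g3 = 0 OR 1 = 1
g5 = g4 AND s = 1 AND 0 = 0
g6 = g5 AND t = 0 AND 0 = 0
g7 = g6 AND u = 0 AND 0 = 0
g8 = g2 OR g7 = 1 OR 0 = 1
g9 = g8 AND g6 = 1 AND 0 = 0
g10 = g2 AND g9 = 1 AND 0 = 0
g11 = g10 OR g6 = 0 OR 0 = 0
g12 = NOT g11 = NOT 0 = 1
So g12 = 1 as required.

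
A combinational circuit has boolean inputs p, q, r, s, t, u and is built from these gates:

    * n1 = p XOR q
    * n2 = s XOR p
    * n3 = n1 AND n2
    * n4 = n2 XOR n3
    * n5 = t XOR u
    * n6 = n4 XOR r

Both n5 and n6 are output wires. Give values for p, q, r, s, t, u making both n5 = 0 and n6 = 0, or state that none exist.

Check with p=0 q=1 r=0 s=1 t=0 u=0:
n1 = p XOR q = 0 XOR 1 = 1
n2 = s XOR p = 1 XOR 0 = 1
n3 = n1 AND n2 = 1 AND 1 = 1
n4 = n2 XOR n3 = 1 XOR 1 = 0
n5 = t XOR u = 0 XOR 0 = 0
n6 = n4 XOR r = 0 XOR 0 = 0
So n5 = 0 and n6 = 0.

p=0 q=1 r=0 s=1 t=0 u=0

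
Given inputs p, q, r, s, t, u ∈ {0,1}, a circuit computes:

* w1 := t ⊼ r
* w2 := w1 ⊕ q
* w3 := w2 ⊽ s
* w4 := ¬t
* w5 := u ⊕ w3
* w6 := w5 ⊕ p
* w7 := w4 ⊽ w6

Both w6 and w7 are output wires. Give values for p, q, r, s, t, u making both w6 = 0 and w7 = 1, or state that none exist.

p=1, q=0, r=0, s=1, t=1, u=1

Check with p=1, q=0, r=0, s=1, t=1, u=1:
w1 = t ⊼ r = 1 ⊼ 0 = 1
w2 = w1 ⊕ q = 1 ⊕ 0 = 1
w3 = w2 ⊽ s = 1 ⊽ 1 = 0
w4 = ¬t = ¬1 = 0
w5 = u ⊕ w3 = 1 ⊕ 0 = 1
w6 = w5 ⊕ p = 1 ⊕ 1 = 0
w7 = w4 ⊽ w6 = 0 ⊽ 0 = 1
So w6 = 0 and w7 = 1.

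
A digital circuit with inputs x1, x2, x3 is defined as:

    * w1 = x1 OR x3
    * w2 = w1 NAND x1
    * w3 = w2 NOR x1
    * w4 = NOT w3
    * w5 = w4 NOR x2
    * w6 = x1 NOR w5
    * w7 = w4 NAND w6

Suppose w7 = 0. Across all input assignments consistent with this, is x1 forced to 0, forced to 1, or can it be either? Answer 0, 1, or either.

w7 = w4 NAND w6 must be 0, so both w4 = 1 and w6 = 1.
w4 = NOT w3 must be 1, so w3 = 0.
Every assignment with w7 = 0 has x1 = 0; there are 4 such assignment(s).
  x1=0, x2=0, x3=0
  x1=0, x2=0, x3=1
  x1=0, x2=1, x3=0
  x1=0, x2=1, x3=1

0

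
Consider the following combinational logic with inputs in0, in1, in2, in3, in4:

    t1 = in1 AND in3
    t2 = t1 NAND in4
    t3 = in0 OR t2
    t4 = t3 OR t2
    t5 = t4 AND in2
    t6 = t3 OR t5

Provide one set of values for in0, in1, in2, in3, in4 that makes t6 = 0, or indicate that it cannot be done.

t6 = t3 OR t5 must be 0, so both t3 = 0 and t5 = 0.
t3 = in0 OR t2 must be 0, so both in0 = 0 and t2 = 0.
Check with in0=0, in1=1, in2=1, in3=1, in4=1:
t1 = in1 AND in3 = 1 AND 1 = 1
t2 = t1 NAND in4 = 1 NAND 1 = 0
t3 = in0 OR t2 = 0 OR 0 = 0
t4 = t3 OR t2 = 0 OR 0 = 0
t5 = t4 AND in2 = 0 AND 1 = 0
t6 = t3 OR t5 = 0 OR 0 = 0
So t6 = 0 as required.

in0=0, in1=1, in2=1, in3=1, in4=1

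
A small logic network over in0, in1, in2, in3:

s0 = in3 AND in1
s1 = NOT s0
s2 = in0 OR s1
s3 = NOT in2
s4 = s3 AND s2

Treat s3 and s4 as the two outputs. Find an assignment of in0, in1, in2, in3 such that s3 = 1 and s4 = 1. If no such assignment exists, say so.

in0=1 in1=1 in2=0 in3=0

Check with in0=1 in1=1 in2=0 in3=0:
s0 = in3 AND in1 = 0 AND 1 = 0
s1 = NOT s0 = NOT 0 = 1
s2 = in0 OR s1 = 1 OR 1 = 1
s3 = NOT in2 = NOT 0 = 1
s4 = s3 AND s2 = 1 AND 1 = 1
So s3 = 1 and s4 = 1.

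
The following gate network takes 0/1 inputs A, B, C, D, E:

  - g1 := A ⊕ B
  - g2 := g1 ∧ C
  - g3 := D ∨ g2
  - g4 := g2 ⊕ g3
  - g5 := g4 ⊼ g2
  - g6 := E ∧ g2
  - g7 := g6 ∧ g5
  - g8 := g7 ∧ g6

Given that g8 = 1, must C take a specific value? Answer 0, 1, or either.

1

g8 = g7 ∧ g6 must be 1, so both g7 = 1 and g6 = 1.
g7 = g6 ∧ g5 must be 1, so both g6 = 1 and g5 = 1.
Every assignment with g8 = 1 has C = 1; there are 4 such assignment(s).
  A=0, B=1, C=1, D=0, E=1
  A=0, B=1, C=1, D=1, E=1
  A=1, B=0, C=1, D=0, E=1
  A=1, B=0, C=1, D=1, E=1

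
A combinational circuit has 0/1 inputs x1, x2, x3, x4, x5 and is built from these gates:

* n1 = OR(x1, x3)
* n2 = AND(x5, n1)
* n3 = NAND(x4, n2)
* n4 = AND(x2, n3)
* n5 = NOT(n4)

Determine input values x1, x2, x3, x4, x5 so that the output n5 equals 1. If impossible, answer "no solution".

x1=0, x2=0, x3=1, x4=1, x5=1

Check with x1=0, x2=0, x3=1, x4=1, x5=1:
n1 = OR(x1, x3) = OR(0, 1) = 1
n2 = AND(x5, n1) = AND(1, 1) = 1
n3 = NAND(x4, n2) = NAND(1, 1) = 0
n4 = AND(x2, n3) = AND(0, 0) = 0
n5 = NOT(n4) = NOT 0 = 1
So n5 = 1 as required.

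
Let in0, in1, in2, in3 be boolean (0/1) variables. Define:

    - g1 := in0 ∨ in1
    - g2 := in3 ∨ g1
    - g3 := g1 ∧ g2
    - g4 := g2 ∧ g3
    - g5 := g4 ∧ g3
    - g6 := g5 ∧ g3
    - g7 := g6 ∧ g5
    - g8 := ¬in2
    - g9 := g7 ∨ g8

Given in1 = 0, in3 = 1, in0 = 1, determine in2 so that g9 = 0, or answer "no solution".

With in1 = 0, in3 = 1, in0 = 1 fixed, none of the 2 settings of in2 give g9 = 0.
For example, with in2=1:
g1 = in0 ∨ in1 = 1 ∨ 0 = 1
g2 = in3 ∨ g1 = 1 ∨ 1 = 1
g3 = g1 ∧ g2 = 1 ∧ 1 = 1
g4 = g2 ∧ g3 = 1 ∧ 1 = 1
g5 = g4 ∧ g3 = 1 ∧ 1 = 1
g6 = g5 ∧ g3 = 1 ∧ 1 = 1
g7 = g6 ∧ g5 = 1 ∧ 1 = 1
g8 = ¬in2 = ¬1 = 0
g9 = g7 ∨ g8 = 1 ∨ 0 = 1
giving g9 = 1 ≠ 0.

no solution exists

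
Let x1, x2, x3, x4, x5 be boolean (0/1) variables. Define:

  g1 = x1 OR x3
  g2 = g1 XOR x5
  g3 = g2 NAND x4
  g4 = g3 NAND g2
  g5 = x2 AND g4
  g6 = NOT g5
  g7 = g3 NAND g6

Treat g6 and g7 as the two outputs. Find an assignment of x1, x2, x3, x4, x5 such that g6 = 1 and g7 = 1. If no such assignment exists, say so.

x1=0 x2=0 x3=1 x4=1 x5=0

Check with x1=0 x2=0 x3=1 x4=1 x5=0:
g1 = x1 OR x3 = 0 OR 1 = 1
g2 = g1 XOR x5 = 1 XOR 0 = 1
g3 = g2 NAND x4 = 1 NAND 1 = 0
g4 = g3 NAND g2 = 0 NAND 1 = 1
g5 = x2 AND g4 = 0 AND 1 = 0
g6 = NOT g5 = NOT 0 = 1
g7 = g3 NAND g6 = 0 NAND 1 = 1
So g6 = 1 and g7 = 1.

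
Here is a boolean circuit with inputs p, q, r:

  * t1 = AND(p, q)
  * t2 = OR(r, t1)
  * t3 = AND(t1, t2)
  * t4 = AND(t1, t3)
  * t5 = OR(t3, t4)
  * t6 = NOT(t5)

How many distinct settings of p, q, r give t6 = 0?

2

t6 = NOT(t5) must be 0, so t5 = 1.
t5 = OR(t3, t4) must be 1, so at least one of t3, t4 is 1.
Satisfying assignments:
  p=1, q=1, r=0
  p=1, q=1, r=1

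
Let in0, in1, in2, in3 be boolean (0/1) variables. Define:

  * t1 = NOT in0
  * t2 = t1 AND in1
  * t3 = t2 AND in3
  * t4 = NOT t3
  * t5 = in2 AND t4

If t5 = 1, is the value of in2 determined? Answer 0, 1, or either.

t5 = in2 AND t4 must be 1, so both in2 = 1 and t4 = 1.
Every assignment with t5 = 1 has in2 = 1; there are 7 such assignment(s).

1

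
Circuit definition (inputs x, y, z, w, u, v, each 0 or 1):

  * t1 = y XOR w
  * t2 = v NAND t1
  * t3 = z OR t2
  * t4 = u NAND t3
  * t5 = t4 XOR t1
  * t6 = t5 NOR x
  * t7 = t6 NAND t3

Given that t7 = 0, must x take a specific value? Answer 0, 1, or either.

0

t7 = t6 NAND t3 must be 0, so both t6 = 1 and t3 = 1.
t6 = t5 NOR x must be 1, so both t5 = 0 and x = 0.
t3 = z OR t2 must be 1, so at least one of z, t2 is 1.
Every assignment with t7 = 0 has x = 0; there are 14 such assignment(s).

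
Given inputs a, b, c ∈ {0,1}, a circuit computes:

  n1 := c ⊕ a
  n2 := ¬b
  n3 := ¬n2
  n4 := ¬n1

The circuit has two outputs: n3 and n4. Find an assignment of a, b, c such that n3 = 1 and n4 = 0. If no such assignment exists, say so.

Check with a=0, b=1, c=1:
n1 = c ⊕ a = 1 ⊕ 0 = 1
n2 = ¬b = ¬1 = 0
n3 = ¬n2 = ¬0 = 1
n4 = ¬n1 = ¬1 = 0
So n3 = 1 and n4 = 0.

a=0, b=1, c=1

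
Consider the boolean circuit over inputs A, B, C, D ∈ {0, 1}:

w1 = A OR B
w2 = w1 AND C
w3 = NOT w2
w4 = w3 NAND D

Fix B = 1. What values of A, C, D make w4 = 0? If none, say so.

A=1 C=0 D=1

w4 = w3 NAND D must be 0, so both w3 = 1 and D = 1.
w3 = NOT w2 must be 1, so w2 = 0.
Check with B = 1 and A=1, C=0, D=1:
w1 = A OR B = 1 OR 1 = 1
w2 = w1 AND C = 1 AND 0 = 0
w3 = NOT w2 = NOT 0 = 1
w4 = w3 NAND D = 1 NAND 1 = 0
So w4 = 0.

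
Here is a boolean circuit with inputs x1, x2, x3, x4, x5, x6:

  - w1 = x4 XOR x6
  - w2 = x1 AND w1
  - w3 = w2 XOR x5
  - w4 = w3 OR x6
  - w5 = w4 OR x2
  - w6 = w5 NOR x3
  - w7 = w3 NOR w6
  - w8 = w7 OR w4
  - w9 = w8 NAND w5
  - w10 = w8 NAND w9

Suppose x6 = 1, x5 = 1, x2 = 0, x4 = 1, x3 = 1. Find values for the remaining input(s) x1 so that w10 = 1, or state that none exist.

x1=1

w10 = w8 NAND w9 must be 1, so at least one of w8, w9 is 0.
Check with x6 = 1, x5 = 1, x2 = 0, x4 = 1, x3 = 1 and x1=1:
w1 = x4 XOR x6 = 1 XOR 1 = 0
w2 = x1 AND w1 = 1 AND 0 = 0
w3 = w2 XOR x5 = 0 XOR 1 = 1
w4 = w3 OR x6 = 1 OR 1 = 1
w5 = w4 OR x2 = 1 OR 0 = 1
w6 = w5 NOR x3 = 1 NOR 1 = 0
w7 = w3 NOR w6 = 1 NOR 0 = 0
w8 = w7 OR w4 = 0 OR 1 = 1
w9 = w8 NAND w5 = 1 NAND 1 = 0
w10 = w8 NAND w9 = 1 NAND 0 = 1
So w10 = 1.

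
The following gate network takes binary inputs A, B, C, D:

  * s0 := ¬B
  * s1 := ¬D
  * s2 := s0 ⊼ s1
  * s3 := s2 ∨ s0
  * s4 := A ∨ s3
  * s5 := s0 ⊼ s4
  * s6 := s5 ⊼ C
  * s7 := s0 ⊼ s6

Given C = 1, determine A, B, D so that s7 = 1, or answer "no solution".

A=1, B=1, D=0

s7 = s0 ⊼ s6 must be 1, so at least one of s0, s6 is 0.
Check with C = 1 and A=1, B=1, D=0:
s0 = ¬B = ¬1 = 0
s1 = ¬D = ¬0 = 1
s2 = s0 ⊼ s1 = 0 ⊼ 1 = 1
s3 = s2 ∨ s0 = 1 ∨ 0 = 1
s4 = A ∨ s3 = 1 ∨ 1 = 1
s5 = s0 ⊼ s4 = 0 ⊼ 1 = 1
s6 = s5 ⊼ C = 1 ⊼ 1 = 0
s7 = s0 ⊼ s6 = 0 ⊼ 0 = 1
So s7 = 1.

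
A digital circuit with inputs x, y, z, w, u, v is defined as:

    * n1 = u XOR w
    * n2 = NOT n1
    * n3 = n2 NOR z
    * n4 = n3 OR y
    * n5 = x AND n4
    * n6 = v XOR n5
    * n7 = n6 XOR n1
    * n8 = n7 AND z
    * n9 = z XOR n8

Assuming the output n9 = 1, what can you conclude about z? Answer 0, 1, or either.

n9 = z XOR n8 must be 1, so z and n8 differ.
Every assignment with n9 = 1 has z = 1; there are 16 such assignment(s).

1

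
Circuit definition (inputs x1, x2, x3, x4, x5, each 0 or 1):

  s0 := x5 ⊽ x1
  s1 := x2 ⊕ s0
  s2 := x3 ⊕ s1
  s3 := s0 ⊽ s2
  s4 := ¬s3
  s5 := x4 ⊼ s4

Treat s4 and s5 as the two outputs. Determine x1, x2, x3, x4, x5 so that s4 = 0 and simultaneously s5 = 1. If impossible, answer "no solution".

Check with x1=1, x2=1, x3=1, x4=1, x5=0:
s0 = x5 ⊽ x1 = 0 ⊽ 1 = 0
s1 = x2 ⊕ s0 = 1 ⊕ 0 = 1
s2 = x3 ⊕ s1 = 1 ⊕ 1 = 0
s3 = s0 ⊽ s2 = 0 ⊽ 0 = 1
s4 = ¬s3 = ¬1 = 0
s5 = x4 ⊼ s4 = 1 ⊼ 0 = 1
So s4 = 0 and s5 = 1.

x1=1, x2=1, x3=1, x4=1, x5=0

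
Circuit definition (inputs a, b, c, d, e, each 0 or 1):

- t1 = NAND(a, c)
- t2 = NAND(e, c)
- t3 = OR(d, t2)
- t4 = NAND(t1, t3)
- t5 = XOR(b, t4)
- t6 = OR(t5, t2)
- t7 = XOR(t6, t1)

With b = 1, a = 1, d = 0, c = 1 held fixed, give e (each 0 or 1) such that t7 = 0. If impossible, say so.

t7 = XOR(t6, t1) must be 0, so t6 and t1 are equal.
Check with b = 1, a = 1, d = 0, c = 1 and e=1:
t1 = NAND(a, c) = NAND(1, 1) = 0
t2 = NAND(e, c) = NAND(1, 1) = 0
t3 = OR(d, t2) = OR(0, 0) = 0
t4 = NAND(t1, t3) = NAND(0, 0) = 1
t5 = XOR(b, t4) = XOR(1, 1) = 0
t6 = OR(t5, t2) = OR(0, 0) = 0
t7 = XOR(t6, t1) = XOR(0, 0) = 0
So t7 = 0.

e=1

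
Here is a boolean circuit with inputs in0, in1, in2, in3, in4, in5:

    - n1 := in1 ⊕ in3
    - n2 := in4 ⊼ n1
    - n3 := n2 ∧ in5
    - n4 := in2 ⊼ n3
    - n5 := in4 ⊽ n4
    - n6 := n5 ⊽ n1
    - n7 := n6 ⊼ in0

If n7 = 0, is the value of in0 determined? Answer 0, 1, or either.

n7 = n6 ⊼ in0 must be 0, so both n6 = 1 and in0 = 1.
n6 = n5 ⊽ n1 must be 1, so both n5 = 0 and n1 = 0.
n5 = in4 ⊽ n4 must be 0, so at least one of in4, n4 is 1.
Every assignment with n7 = 0 has in0 = 1; there are 14 such assignment(s).

1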